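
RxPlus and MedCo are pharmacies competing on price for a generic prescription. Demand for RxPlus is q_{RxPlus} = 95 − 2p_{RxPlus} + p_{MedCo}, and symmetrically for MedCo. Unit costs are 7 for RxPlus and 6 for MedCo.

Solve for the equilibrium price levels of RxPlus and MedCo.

36.2, 35.8

RxPlus's profit: π = (p_{RxPlus} − 7)(95 − 2p_{RxPlus} + p_{MedCo}).
∂π/∂p_{RxPlus} = 109 − 4p_{RxPlus} + p_{MedCo} = 0 ⇒ p_{RxPlus} = 27.25 + 0.25p_{MedCo}.
Similarly p_{MedCo} = 26.75 + 0.25p_{RxPlus}.
Solving the two reaction functions simultaneously: (1 − (0.25)(0.25))p_{RxPlus} = 27.25 + 0.25·26.75, so 0.9375p_{RxPlus} = 33.9375 and p_{RxPlus} = 36.2.
Then p_{MedCo} = 26.75 + 0.25·36.2 = 35.8.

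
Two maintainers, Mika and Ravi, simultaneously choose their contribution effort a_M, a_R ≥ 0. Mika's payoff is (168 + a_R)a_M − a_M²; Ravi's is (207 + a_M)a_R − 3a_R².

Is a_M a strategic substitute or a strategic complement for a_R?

Expanding Mika's payoff: 168a_M + a_Ra_M − a_M².
∂π/∂a_M = 168 + a_R − 2a_M = 0, so a_M = 84 + 0.5a_R.
The best-response slope da_M/da_R = 0.5 > 0: the reaction function is upward-sloping, so the choices are strategic complements.

strategic complements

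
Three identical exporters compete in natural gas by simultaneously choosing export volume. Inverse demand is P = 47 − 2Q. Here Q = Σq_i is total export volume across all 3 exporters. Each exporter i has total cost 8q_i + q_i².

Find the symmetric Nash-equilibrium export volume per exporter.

A representative exporter's profit is π_i = q_i(47 − 2Q) − 8q_i − q_i², with Q = q_i + Σ_{j≠i} q_j.
First-order condition: 39 − 6q_i − 2Σ_{j≠i} q_j = 0.
Imposing symmetry (q_j = q for all j) turns Σ_{j≠i} q_j into 2q, so 39 = 10q and q = 3.9.

3.9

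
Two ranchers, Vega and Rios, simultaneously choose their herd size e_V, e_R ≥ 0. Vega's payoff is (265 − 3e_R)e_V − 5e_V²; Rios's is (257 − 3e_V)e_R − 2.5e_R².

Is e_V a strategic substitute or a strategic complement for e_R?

strategic substitutes

Expanding Vega's payoff: 265e_V − 3e_Re_V − 5e_V².
∂π/∂e_V = 265 − 3e_R − 10e_V = 0, so e_V = 26.5 − 0.3e_R.
The best-response slope de_V/de_R = −0.3 < 0: the reaction function is downward-sloping, so the choices are strategic substitutes.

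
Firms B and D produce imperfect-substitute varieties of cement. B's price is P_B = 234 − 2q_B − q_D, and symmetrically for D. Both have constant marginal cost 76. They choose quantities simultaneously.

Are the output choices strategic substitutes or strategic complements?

strategic substitutes

Firm B's profit: π = q_B(234 − 2q_B − q_D) − 76q_B.
∂π/∂q_B = 158 − 4q_B − q_D = 0 ⇒ q_B = 39.5 − 0.25q_D.
The best-response slope dq_B/dq_D = −0.25 < 0: the reaction function is downward-sloping, so the choices are strategic substitutes.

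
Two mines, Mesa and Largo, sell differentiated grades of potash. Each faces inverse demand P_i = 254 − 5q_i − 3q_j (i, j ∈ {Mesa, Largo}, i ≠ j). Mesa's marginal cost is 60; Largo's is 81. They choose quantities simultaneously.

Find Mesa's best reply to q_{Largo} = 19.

13.7

Mine Mesa's profit: π = q_{Mesa}(254 − 5q_{Mesa} − 3q_{Largo}) − 60q_{Mesa}.
∂π/∂q_{Mesa} = 194 − 10q_{Mesa} − 3q_{Largo} = 0 ⇒ q_{Mesa} = 19.4 − 0.3q_{Largo}.
At q_{Largo} = 19: q_{Mesa} = 19.4 − 0.3·19 = 13.7.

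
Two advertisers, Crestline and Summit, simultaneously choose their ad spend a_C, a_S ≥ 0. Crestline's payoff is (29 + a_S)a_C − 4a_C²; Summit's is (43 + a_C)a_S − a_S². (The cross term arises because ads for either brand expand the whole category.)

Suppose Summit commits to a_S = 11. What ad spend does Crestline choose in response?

5

Expanding Crestline's payoff: 29a_C + a_Sa_C − 4a_C².
∂π/∂a_C = 29 + a_S − 8a_C = 0, so a_C = 3.625 + 0.125a_S.
At a_S = 11: a_C = 3.625 + 0.125·11 = 5.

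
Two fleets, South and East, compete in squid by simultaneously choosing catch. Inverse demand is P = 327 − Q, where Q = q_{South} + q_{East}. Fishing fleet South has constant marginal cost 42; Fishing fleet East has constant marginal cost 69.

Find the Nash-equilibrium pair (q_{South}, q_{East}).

Fishing fleet South's profit: π = q_{South}(327 − (q_{South} + q_{East})) − 42q_{South}.
∂π/∂q_{South} = 285 − 2q_{South} − q_{East} = 0, so q_{South} = 142.5 − 0.5q_{East}.
By the same steps for East: q_{East} = 129 − 0.5q_{South}.
Substituting the second reaction function into the first: q_{South} = 142.5 − 0.5(129 − 0.5q_{South}), which gives 0.75q_{South} = 78 ⇒ q_{South} = 104.
Then q_{East} = 129 − 0.5·104 = 77.

104, 77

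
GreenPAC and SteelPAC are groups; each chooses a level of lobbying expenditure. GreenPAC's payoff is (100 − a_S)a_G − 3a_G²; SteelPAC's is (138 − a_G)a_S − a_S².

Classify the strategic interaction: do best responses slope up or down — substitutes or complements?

strategic substitutes

Expanding GreenPAC's payoff: 100a_G − a_Sa_G − 3a_G².
∂π/∂a_G = 100 − a_S − 6a_G = 0, so a_G = 50/3 − (1/6)a_S.
The best-response slope da_G/da_S = −1/6 < 0: the reaction function is downward-sloping, so the choices are strategic substitutes.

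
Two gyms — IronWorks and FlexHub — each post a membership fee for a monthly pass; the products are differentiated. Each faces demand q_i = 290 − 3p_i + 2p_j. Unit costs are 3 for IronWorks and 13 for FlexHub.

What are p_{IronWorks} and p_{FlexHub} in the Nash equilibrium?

76.625, 80.375

IronWorks's profit: π = (p_{IronWorks} − 3)(290 − 3p_{IronWorks} + 2p_{FlexHub}).
∂π/∂p_{IronWorks} = 299 − 6p_{IronWorks} + 2p_{FlexHub} = 0 ⇒ p_{IronWorks} = 299/6 + (1/3)p_{FlexHub}.
Similarly p_{FlexHub} = 329/6 + (1/3)p_{IronWorks}.
Solving the two reaction functions simultaneously: (1 − (1/3)(1/3))p_{IronWorks} = 299/6 + (1/3)·(329/6), so (8/9)p_{IronWorks} = 613/9 and p_{IronWorks} = 76.625.
Then p_{FlexHub} = 329/6 + (1/3)·76.625 = 80.375.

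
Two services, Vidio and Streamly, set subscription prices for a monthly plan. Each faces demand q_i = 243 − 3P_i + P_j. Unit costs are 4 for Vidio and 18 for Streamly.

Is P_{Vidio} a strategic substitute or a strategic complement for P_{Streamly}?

strategic complements

Vidio's profit: π = (P_{Vidio} − 4)(243 − 3P_{Vidio} + P_{Streamly}).
∂π/∂P_{Vidio} = 255 − 6P_{Vidio} + P_{Streamly} = 0 ⇒ P_{Vidio} = 42.5 + (1/6)P_{Streamly}.
The best-response slope dP_{Vidio}/dP_{Streamly} = 1/6 > 0: the reaction function is upward-sloping, so the choices are strategic complements.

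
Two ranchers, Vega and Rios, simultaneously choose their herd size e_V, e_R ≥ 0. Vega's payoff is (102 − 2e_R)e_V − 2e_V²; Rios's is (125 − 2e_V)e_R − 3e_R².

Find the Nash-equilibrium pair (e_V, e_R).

18.1, 14.8

Expanding Vega's payoff: 102e_V − 2e_Re_V − 2e_V².
∂π/∂e_V = 102 − 2e_R − 4e_V = 0, so e_V = 25.5 − 0.5e_R.
Likewise for Rios: e_R = 125/6 − (1/3)e_V.
Solving the two reaction functions simultaneously: (1 − (−0.5)(−1/3))e_V = 25.5 − 0.5·(125/6), so (5/6)e_V = 181/12 and e_V = 18.1.
Then e_R = 125/6 − (1/3)·18.1 = 14.8.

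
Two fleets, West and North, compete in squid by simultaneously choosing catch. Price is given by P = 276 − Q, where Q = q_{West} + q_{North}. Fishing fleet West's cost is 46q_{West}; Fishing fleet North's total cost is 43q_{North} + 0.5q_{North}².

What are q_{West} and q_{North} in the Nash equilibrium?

Fishing fleet West's profit: π = q_{West}(276 − (q_{West} + q_{North})) − 46q_{West}.
∂π/∂q_{West} = 230 − 2q_{West} − q_{North} = 0, so q_{West} = 115 − 0.5q_{North}.
For North: ∂π/∂q_{North} = 233 − 3q_{North} − q_{West} = 0 ⇒ q_{North} = 233/3 − (1/3)q_{West}.
Substituting the second reaction function into the first: q_{West} = 115 − 0.5(233/3 − (1/3)q_{West}), which gives (5/6)q_{West} = 457/6 ⇒ q_{West} = 91.4.
Then q_{North} = 233/3 − (1/3)·91.4 = 47.2.

91.4, 47.2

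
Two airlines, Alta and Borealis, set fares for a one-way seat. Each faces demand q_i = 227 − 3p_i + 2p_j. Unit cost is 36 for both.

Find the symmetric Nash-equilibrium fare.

Alta's profit: π = (p_{Alta} − 36)(227 − 3p_{Alta} + 2p_{Borealis}).
∂π/∂p_{Alta} = 335 − 6p_{Alta} + 2p_{Borealis} = 0 ⇒ p_{Alta} = 335/6 + (1/3)p_{Borealis}.
Setting p_{Alta} = p_{Borealis} in the reaction function: p_{Alta} = 335/6 + (1/3)p_{Alta}, so p_{Alta} = (335/6) / (2/3) = 83.75.

83.75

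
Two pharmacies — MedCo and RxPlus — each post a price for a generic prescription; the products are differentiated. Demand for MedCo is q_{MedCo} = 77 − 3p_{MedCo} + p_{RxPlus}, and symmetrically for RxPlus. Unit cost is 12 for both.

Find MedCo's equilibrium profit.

337.08

MedCo's profit: π = (p_{MedCo} − 12)(77 − 3p_{MedCo} + p_{RxPlus}).
∂π/∂p_{MedCo} = 113 − 6p_{MedCo} + p_{RxPlus} = 0 ⇒ p_{MedCo} = 113/6 + (1/6)p_{RxPlus}.
Setting p_{MedCo} = p_{RxPlus} in the reaction function: p_{MedCo} = 113/6 + (1/6)p_{MedCo}, so p_{MedCo} = (113/6) / (5/6) = 22.6.
q_{MedCo} = 77 − 3·22.6 + 22.6 = 31.8.
Profit = (22.6 − 12)·31.8 = 337.08.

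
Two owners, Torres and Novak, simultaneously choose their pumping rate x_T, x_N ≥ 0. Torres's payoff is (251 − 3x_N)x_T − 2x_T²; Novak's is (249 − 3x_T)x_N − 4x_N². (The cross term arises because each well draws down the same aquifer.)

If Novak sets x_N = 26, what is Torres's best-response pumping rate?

Expanding Torres's payoff: 251x_T − 3x_Nx_T − 2x_T².
∂π/∂x_T = 251 − 3x_N − 4x_T = 0, so x_T = 62.75 − 0.75x_N.
At x_N = 26: x_T = 62.75 − 0.75·26 = 43.25.

43.25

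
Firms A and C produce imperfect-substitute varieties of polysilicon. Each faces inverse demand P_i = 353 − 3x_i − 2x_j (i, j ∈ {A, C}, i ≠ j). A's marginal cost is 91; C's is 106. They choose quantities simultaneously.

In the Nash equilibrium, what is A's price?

Firm A's profit: π = x_A(353 − 3x_A − 2x_C) − 91x_A.
∂π/∂x_A = 262 − 6x_A − 2x_C = 0 ⇒ x_A = 131/3 − (1/3)x_C.
Similarly x_C = 247/6 − (1/3)x_A.
Substituting the second reaction function into the first: x_A = 131/3 − (1/3)(247/6 − (1/3)x_A), which gives (8/9)x_A = 539/18 ⇒ x_A = 33.6875.
Then x_C = 247/6 − (1/3)·33.6875 = 29.9375.
P_A = 353 − 3·33.6875 − 2·29.9375 = 192.0625.

192.0625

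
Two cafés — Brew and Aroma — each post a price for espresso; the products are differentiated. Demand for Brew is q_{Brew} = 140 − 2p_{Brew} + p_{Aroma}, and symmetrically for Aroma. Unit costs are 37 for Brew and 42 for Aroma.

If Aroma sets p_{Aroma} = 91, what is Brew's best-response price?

Brew's profit: π = (p_{Brew} − 37)(140 − 2p_{Brew} + p_{Aroma}).
∂π/∂p_{Brew} = 214 − 4p_{Brew} + p_{Aroma} = 0 ⇒ p_{Brew} = 53.5 + 0.25p_{Aroma}.
At p_{Aroma} = 91: p_{Brew} = 53.5 + 0.25·91 = 76.25.

76.25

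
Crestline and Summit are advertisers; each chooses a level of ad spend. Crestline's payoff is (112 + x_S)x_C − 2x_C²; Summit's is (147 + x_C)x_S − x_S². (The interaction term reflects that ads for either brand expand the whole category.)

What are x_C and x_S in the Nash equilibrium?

Expanding Crestline's payoff: 112x_C + x_Sx_C − 2x_C².
∂π/∂x_C = 112 + x_S − 4x_C = 0, so x_C = 28 + 0.25x_S.
Likewise for Summit: x_S = 73.5 + 0.5x_C.
Solving the two reaction functions simultaneously: (1 − (0.25)(0.5))x_C = 28 + 0.25·73.5, so 0.875x_C = 46.375 and x_C = 53.
Then x_S = 73.5 + 0.5·53 = 100.

53, 100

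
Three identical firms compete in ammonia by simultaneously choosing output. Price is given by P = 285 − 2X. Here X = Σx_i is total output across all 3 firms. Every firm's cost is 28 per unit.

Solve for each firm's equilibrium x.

32.125

A representative firm's profit is π_i = x_i(285 − 2X) − 28x_i, with X = x_i + Σ_{j≠i} x_j.
First-order condition: 257 − 4x_i − 2Σ_{j≠i} x_j = 0.
Imposing symmetry (x_j = x for all j) turns Σ_{j≠i} x_j into 2x, so 257 = 8x and x = 32.125.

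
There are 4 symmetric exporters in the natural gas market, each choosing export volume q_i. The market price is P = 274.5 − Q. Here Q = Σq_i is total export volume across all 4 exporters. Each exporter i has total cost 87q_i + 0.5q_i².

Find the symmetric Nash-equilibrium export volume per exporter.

31.25

A representative exporter's profit is π_i = q_i(274.5 − Q) − 87q_i − 0.5q_i², with Q = q_i + Σ_{j≠i} q_j.
First-order condition: 187.5 − 3q_i − Σ_{j≠i} q_j = 0.
With identical exporters, set every q_j = q: then 187.5 − 3q − 3q = 0, i.e. q = 187.5/6 = 31.25.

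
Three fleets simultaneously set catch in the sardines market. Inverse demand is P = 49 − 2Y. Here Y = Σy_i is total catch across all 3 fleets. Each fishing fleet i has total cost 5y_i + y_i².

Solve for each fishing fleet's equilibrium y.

A representative fishing fleet's profit is π_i = y_i(49 − 2Y) − 5y_i − y_i², with Y = y_i + Σ_{j≠i} y_j.
First-order condition: 44 − 6y_i − 2Σ_{j≠i} y_j = 0.
In a symmetric equilibrium every fishing fleet chooses the same y, so Σ_{j≠i} y_j = 2y. The condition becomes 44 − 10y = 0, giving y = 44/10 = 4.4.

4.4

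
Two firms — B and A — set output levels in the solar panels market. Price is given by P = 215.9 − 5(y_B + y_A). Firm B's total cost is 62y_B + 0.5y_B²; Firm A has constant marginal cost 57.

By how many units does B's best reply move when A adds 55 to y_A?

Firm B's profit: π = y_B(215.9 − 5(y_B + y_A)) − 62y_B − 0.5y_B².
∂π/∂y_B = 153.9 − 11y_B − 5y_A = 0, so y_B = 1539/110 − (5/11)y_A.
The reaction-function slope is −5/11, so a 55-unit rise in y_A moves y_B by −5/11 × 55 = −25. B's best response falls — the actions are strategic substitutes.

-25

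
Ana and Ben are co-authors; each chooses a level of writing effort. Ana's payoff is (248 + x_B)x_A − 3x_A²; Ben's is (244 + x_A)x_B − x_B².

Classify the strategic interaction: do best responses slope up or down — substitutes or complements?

Expanding Ana's payoff: 248x_A + x_Bx_A − 3x_A².
∂π/∂x_A = 248 + x_B − 6x_A = 0, so x_A = 124/3 + (1/6)x_B.
The best-response slope dx_A/dx_B = 1/6 > 0: the reaction function is upward-sloping, so the choices are strategic complements.

strategic complements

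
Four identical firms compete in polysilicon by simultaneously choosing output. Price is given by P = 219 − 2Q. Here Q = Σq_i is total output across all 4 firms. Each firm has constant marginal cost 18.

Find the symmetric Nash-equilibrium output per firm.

20.1

A representative firm's profit is π_i = q_i(219 − 2Q) − 18q_i, with Q = q_i + Σ_{j≠i} q_j.
First-order condition: 201 − 4q_i − 2Σ_{j≠i} q_j = 0.
Imposing symmetry (q_j = q for all j) turns Σ_{j≠i} q_j into 3q, so 201 = 10q and q = 20.1.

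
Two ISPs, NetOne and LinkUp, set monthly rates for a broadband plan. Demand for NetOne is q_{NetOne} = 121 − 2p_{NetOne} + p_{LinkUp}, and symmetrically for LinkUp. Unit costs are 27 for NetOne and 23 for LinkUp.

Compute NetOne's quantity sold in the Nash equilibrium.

61.6

NetOne's profit: π = (p_{NetOne} − 27)(121 − 2p_{NetOne} + p_{LinkUp}).
∂π/∂p_{NetOne} = 175 − 4p_{NetOne} + p_{LinkUp} = 0 ⇒ p_{NetOne} = 43.75 + 0.25p_{LinkUp}.
Similarly p_{LinkUp} = 41.75 + 0.25p_{NetOne}.
Substituting the second reaction function into the first: p_{NetOne} = 43.75 + 0.25(41.75 + 0.25p_{NetOne}), which gives 0.9375p_{NetOne} = 54.1875 ⇒ p_{NetOne} = 57.8.
Then p_{LinkUp} = 41.75 + 0.25·57.8 = 56.2.
q_{NetOne} = 121 − 2·57.8 + 56.2 = 61.6.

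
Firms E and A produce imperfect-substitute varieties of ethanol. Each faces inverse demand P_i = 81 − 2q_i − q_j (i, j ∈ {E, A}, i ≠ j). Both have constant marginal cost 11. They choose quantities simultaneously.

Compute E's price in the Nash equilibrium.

Firm E's profit: π = q_E(81 − 2q_E − q_A) − 11q_E.
∂π/∂q_E = 70 − 4q_E − q_A = 0 ⇒ q_E = 17.5 − 0.25q_A.
By symmetry q_A = q_E; substituting into the reaction function, 1.25q_E = 17.5 and q_E = 14.
P_E = 81 − 2·14 − 14 = 39.

39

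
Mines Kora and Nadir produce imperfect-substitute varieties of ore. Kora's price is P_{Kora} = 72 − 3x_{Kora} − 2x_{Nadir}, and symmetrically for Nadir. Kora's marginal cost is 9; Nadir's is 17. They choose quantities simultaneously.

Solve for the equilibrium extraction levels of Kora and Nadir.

Mine Kora's profit: π = x_{Kora}(72 − 3x_{Kora} − 2x_{Nadir}) − 9x_{Kora}.
∂π/∂x_{Kora} = 63 − 6x_{Kora} − 2x_{Nadir} = 0 ⇒ x_{Kora} = 10.5 − (1/3)x_{Nadir}.
Similarly x_{Nadir} = 55/6 − (1/3)x_{Kora}.
Solving the two reaction functions simultaneously: (1 − (−1/3)(−1/3))x_{Kora} = 10.5 − (1/3)·(55/6), so (8/9)x_{Kora} = 67/9 and x_{Kora} = 8.375.
Then x_{Nadir} = 55/6 − (1/3)·8.375 = 6.375.

8.375, 6.375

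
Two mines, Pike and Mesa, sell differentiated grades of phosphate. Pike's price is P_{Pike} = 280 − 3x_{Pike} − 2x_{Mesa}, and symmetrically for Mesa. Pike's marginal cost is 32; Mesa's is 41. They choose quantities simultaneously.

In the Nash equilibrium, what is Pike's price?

126.6875

Mine Pike's profit: π = x_{Pike}(280 − 3x_{Pike} − 2x_{Mesa}) − 32x_{Pike}.
∂π/∂x_{Pike} = 248 − 6x_{Pike} − 2x_{Mesa} = 0 ⇒ x_{Pike} = 124/3 − (1/3)x_{Mesa}.
Similarly x_{Mesa} = 239/6 − (1/3)x_{Pike}.
Solving the two reaction functions simultaneously: (1 − (−1/3)(−1/3))x_{Pike} = 124/3 − (1/3)·(239/6), so (8/9)x_{Pike} = 505/18 and x_{Pike} = 31.5625.
Then x_{Mesa} = 239/6 − (1/3)·31.5625 = 29.3125.
P_{Pike} = 280 − 3·31.5625 − 2·29.3125 = 126.6875.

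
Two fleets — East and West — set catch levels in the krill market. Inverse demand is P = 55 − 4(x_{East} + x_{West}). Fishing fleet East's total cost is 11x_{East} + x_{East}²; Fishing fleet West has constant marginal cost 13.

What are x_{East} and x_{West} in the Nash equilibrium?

Fishing fleet East's profit: π = x_{East}(55 − 4(x_{East} + x_{West})) − 11x_{East} − x_{East}².
∂π/∂x_{East} = 44 − 10x_{East} − 4x_{West} = 0, so x_{East} = 4.4 − 0.4x_{West}.
For West: ∂π/∂x_{West} = 42 − 8x_{West} − 4x_{East} = 0 ⇒ x_{West} = 5.25 − 0.5x_{East}.
Substituting the second reaction function into the first: x_{East} = 4.4 − 0.4(5.25 − 0.5x_{East}), which gives 0.8x_{East} = 2.3 ⇒ x_{East} = 2.875.
Then x_{West} = 5.25 − 0.5·2.875 = 3.8125.

2.875, 3.8125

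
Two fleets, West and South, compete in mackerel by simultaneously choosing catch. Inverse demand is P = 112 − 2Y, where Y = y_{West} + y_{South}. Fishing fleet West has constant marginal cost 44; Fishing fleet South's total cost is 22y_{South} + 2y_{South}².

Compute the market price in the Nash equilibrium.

70

Fishing fleet West's profit: π = y_{West}(112 − 2(y_{West} + y_{South})) − 44y_{West}.
∂π/∂y_{West} = 68 − 4y_{West} − 2y_{South} = 0, so y_{West} = 17 − 0.5y_{South}.
For South: ∂π/∂y_{South} = 90 − 8y_{South} − 2y_{West} = 0 ⇒ y_{South} = 11.25 − 0.25y_{West}.
Substituting the second reaction function into the first: y_{West} = 17 − 0.5(11.25 − 0.25y_{West}), which gives 0.875y_{West} = 11.375 ⇒ y_{West} = 13.
Then y_{South} = 11.25 − 0.25·13 = 8.
Equilibrium price: P = 112 − 2·21 = 70.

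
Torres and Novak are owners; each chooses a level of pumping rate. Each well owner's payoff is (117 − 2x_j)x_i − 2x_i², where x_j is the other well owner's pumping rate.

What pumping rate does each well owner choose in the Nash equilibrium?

19.5

Torres's payoff is (117 − 2x_N)x_T − 2x_T².
∂π/∂x_T = 117 − 2x_N − 4x_T = 0, so x_T = 29.25 − 0.5x_N.
Setting x_T = x_N in the reaction function: x_T = 29.25 − 0.5x_T, so x_T = 29.25 / 1.5 = 19.5.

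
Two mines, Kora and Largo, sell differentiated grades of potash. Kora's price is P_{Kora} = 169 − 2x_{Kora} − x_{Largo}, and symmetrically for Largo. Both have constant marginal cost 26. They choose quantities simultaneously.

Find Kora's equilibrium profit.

1635.92

Mine Kora's profit: π = x_{Kora}(169 − 2x_{Kora} − x_{Largo}) − 26x_{Kora}.
∂π/∂x_{Kora} = 143 − 4x_{Kora} − x_{Largo} = 0 ⇒ x_{Kora} = 35.75 − 0.25x_{Largo}.
By symmetry x_{Largo} = x_{Kora}; substituting into the reaction function, 1.25x_{Kora} = 35.75 and x_{Kora} = 28.6.
P_{Kora} = 169 − 2·28.6 − 28.6 = 83.2.
Profit = (83.2 − 26)·28.6 = 1635.92.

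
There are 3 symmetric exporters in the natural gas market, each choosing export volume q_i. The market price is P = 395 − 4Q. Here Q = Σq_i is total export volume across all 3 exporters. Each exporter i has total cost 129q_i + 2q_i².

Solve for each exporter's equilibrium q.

A representative exporter's profit is π_i = q_i(395 − 4Q) − 129q_i − 2q_i², with Q = q_i + Σ_{j≠i} q_j.
First-order condition: 266 − 12q_i − 4Σ_{j≠i} q_j = 0.
In a symmetric equilibrium every exporter chooses the same q, so Σ_{j≠i} q_j = 2q. The condition becomes 266 − 20q = 0, giving q = 266/20 = 13.3.

13.3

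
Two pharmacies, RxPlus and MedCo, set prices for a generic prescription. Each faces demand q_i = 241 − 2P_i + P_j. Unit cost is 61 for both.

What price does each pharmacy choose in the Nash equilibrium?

121

RxPlus's profit: π = (P_{RxPlus} − 61)(241 − 2P_{RxPlus} + P_{MedCo}).
∂π/∂P_{RxPlus} = 363 − 4P_{RxPlus} + P_{MedCo} = 0 ⇒ P_{RxPlus} = 90.75 + 0.25P_{MedCo}.
Setting P_{RxPlus} = P_{MedCo} in the reaction function: P_{RxPlus} = 90.75 + 0.25P_{RxPlus}, so P_{RxPlus} = 90.75 / 0.75 = 121.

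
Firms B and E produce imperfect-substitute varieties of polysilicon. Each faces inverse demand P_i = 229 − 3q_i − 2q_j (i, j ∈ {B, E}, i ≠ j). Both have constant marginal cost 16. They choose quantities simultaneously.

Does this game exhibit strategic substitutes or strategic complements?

strategic substitutes

Firm B's profit: π = q_B(229 − 3q_B − 2q_E) − 16q_B.
∂π/∂q_B = 213 − 6q_B − 2q_E = 0 ⇒ q_B = 35.5 − (1/3)q_E.
The best-response slope dq_B/dq_E = −1/3 < 0: the reaction function is downward-sloping, so the choices are strategic substitutes.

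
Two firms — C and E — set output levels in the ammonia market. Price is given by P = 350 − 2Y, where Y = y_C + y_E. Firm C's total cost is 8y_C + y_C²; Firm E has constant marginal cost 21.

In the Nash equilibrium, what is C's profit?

Firm C's profit: π = y_C(350 − 2(y_C + y_E)) − 8y_C − y_C².
∂π/∂y_C = 342 − 6y_C − 2y_E = 0, so y_C = 57 − (1/3)y_E.
For E: ∂π/∂y_E = 329 − 4y_E − 2y_C = 0 ⇒ y_E = 82.25 − 0.5y_C.
Solving the two reaction functions simultaneously: (1 − (−1/3)(−0.5))y_C = 57 − (1/3)·82.25, so (5/6)y_C = 355/12 and y_C = 35.5.
Then y_E = 82.25 − 0.5·35.5 = 64.5.
Price P = 350 − 2·100 = 150.
C's profit: (150 − 8)·35.5 − (35.5)² = 3780.75.

3780.75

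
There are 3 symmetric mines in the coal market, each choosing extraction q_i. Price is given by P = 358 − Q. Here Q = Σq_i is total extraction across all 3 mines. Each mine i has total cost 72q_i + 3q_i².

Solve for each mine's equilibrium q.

A representative mine's profit is π_i = q_i(358 − Q) − 72q_i − 3q_i², with Q = q_i + Σ_{j≠i} q_j.
First-order condition: 286 − 8q_i − Σ_{j≠i} q_j = 0.
In a symmetric equilibrium every mine chooses the same q, so Σ_{j≠i} q_j = 2q. The condition becomes 286 − 10q = 0, giving q = 286/10 = 28.6.

28.6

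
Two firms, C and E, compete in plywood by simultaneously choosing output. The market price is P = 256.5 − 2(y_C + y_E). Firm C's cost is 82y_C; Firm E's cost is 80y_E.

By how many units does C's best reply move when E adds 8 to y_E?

Firm C's profit: π = y_C(256.5 − 2(y_C + y_E)) − 82y_C.
∂π/∂y_C = 174.5 − 4y_C − 2y_E = 0, so y_C = 43.625 − 0.5y_E.
The reaction-function slope is −0.5, so an 8-unit rise in y_E moves y_C by −0.5 × 8 = −4. C's best response falls — the actions are strategic substitutes.

-4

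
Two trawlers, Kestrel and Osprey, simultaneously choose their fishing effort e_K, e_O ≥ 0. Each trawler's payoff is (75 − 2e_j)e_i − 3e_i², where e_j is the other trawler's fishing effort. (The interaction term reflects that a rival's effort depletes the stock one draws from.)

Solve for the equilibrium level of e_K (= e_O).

Kestrel's payoff is (75 − 2e_O)e_K − 3e_K².
∂π/∂e_K = 75 − 2e_O − 6e_K = 0, so e_K = 12.5 − (1/3)e_O.
The game is symmetric, so in equilibrium e_O = e_K: the reaction function gives (4/3)e_K = 12.5, hence e_K = 9.375.

9.375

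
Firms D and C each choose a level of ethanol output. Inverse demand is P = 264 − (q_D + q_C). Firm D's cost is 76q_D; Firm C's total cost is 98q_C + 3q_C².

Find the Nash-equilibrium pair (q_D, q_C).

Firm D's profit: π = q_D(264 − (q_D + q_C)) − 76q_D.
∂π/∂q_D = 188 − 2q_D − q_C = 0, so q_D = 94 − 0.5q_C.
For C: ∂π/∂q_C = 166 − 8q_C − q_D = 0 ⇒ q_C = 20.75 − 0.125q_D.
Solving the two reaction functions simultaneously: (1 − (−0.5)(−0.125))q_D = 94 − 0.5·20.75, so 0.9375q_D = 83.625 and q_D = 89.2.
Then q_C = 20.75 − 0.125·89.2 = 9.6.

89.2, 9.6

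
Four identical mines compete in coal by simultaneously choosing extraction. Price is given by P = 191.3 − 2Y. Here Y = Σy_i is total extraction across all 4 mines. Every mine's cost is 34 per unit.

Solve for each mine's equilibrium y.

A representative mine's profit is π_i = y_i(191.3 − 2Y) − 34y_i, with Y = y_i + Σ_{j≠i} y_j.
First-order condition: 157.3 − 4y_i − 2Σ_{j≠i} y_j = 0.
Imposing symmetry (y_j = y for all j) turns Σ_{j≠i} y_j into 3y, so 157.3 = 10y and y = 15.73.

15.73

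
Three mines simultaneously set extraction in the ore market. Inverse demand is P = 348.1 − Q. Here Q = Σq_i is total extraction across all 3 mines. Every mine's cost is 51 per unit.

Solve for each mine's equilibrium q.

A representative mine's profit is π_i = q_i(348.1 − Q) − 51q_i, with Q = q_i + Σ_{j≠i} q_j.
First-order condition: 297.1 − 2q_i − Σ_{j≠i} q_j = 0.
With identical mines, set every q_j = q: then 297.1 − 2q − 2q = 0, i.e. q = 297.1/4 = 74.275.

74.275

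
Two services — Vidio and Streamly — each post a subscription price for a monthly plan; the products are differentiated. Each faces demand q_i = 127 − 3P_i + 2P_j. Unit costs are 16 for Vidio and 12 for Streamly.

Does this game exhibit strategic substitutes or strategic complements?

strategic complements

Vidio's profit: π = (P_{Vidio} − 16)(127 − 3P_{Vidio} + 2P_{Streamly}).
∂π/∂P_{Vidio} = 175 − 6P_{Vidio} + 2P_{Streamly} = 0 ⇒ P_{Vidio} = 175/6 + (1/3)P_{Streamly}.
The best-response slope dP_{Vidio}/dP_{Streamly} = 1/3 > 0: the reaction function is upward-sloping, so the choices are strategic complements.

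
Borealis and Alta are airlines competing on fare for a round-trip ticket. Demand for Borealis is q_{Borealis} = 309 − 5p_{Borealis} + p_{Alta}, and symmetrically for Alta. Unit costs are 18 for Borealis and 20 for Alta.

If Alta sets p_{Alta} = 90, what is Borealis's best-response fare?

Borealis's profit: π = (p_{Borealis} − 18)(309 − 5p_{Borealis} + p_{Alta}).
∂π/∂p_{Borealis} = 399 − 10p_{Borealis} + p_{Alta} = 0 ⇒ p_{Borealis} = 39.9 + 0.1p_{Alta}.
At p_{Alta} = 90: p_{Borealis} = 39.9 + 0.1·90 = 48.9.

48.9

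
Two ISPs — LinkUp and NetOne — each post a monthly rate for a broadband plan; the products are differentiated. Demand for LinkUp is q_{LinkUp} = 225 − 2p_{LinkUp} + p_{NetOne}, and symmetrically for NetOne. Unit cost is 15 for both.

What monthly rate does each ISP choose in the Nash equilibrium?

85

LinkUp's profit: π = (p_{LinkUp} − 15)(225 − 2p_{LinkUp} + p_{NetOne}).
∂π/∂p_{LinkUp} = 255 − 4p_{LinkUp} + p_{NetOne} = 0 ⇒ p_{LinkUp} = 63.75 + 0.25p_{NetOne}.
By symmetry p_{NetOne} = p_{LinkUp}; substituting into the reaction function, 0.75p_{LinkUp} = 63.75 and p_{LinkUp} = 85.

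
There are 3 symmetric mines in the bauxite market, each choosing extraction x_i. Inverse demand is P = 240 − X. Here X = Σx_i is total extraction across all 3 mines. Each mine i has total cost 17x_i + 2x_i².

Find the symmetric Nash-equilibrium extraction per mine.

27.875

A representative mine's profit is π_i = x_i(240 − X) − 17x_i − 2x_i², with X = x_i + Σ_{j≠i} x_j.
First-order condition: 223 − 6x_i − Σ_{j≠i} x_j = 0.
Imposing symmetry (x_j = x for all j) turns Σ_{j≠i} x_j into 2x, so 223 = 8x and x = 27.875.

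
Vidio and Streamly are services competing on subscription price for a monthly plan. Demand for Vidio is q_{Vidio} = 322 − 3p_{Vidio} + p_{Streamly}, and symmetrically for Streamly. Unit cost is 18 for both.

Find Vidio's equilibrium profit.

Vidio's profit: π = (p_{Vidio} − 18)(322 − 3p_{Vidio} + p_{Streamly}).
∂π/∂p_{Vidio} = 376 − 6p_{Vidio} + p_{Streamly} = 0 ⇒ p_{Vidio} = 188/3 + (1/6)p_{Streamly}.
Setting p_{Vidio} = p_{Streamly} in the reaction function: p_{Vidio} = 188/3 + (1/6)p_{Vidio}, so p_{Vidio} = (188/3) / (5/6) = 75.2.
q_{Vidio} = 322 − 3·75.2 + 75.2 = 171.6.
Profit = (75.2 − 18)·171.6 = 9815.52.

9815.52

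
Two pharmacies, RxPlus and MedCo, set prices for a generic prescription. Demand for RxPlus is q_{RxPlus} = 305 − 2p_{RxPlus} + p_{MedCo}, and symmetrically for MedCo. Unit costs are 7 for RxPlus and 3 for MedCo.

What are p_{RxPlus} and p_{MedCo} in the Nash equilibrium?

105.8, 104.2

RxPlus's profit: π = (p_{RxPlus} − 7)(305 − 2p_{RxPlus} + p_{MedCo}).
∂π/∂p_{RxPlus} = 319 − 4p_{RxPlus} + p_{MedCo} = 0 ⇒ p_{RxPlus} = 79.75 + 0.25p_{MedCo}.
Similarly p_{MedCo} = 77.75 + 0.25p_{RxPlus}.
Solving the two reaction functions simultaneously: (1 − (0.25)(0.25))p_{RxPlus} = 79.75 + 0.25·77.75, so 0.9375p_{RxPlus} = 99.1875 and p_{RxPlus} = 105.8.
Then p_{MedCo} = 77.75 + 0.25·105.8 = 104.2.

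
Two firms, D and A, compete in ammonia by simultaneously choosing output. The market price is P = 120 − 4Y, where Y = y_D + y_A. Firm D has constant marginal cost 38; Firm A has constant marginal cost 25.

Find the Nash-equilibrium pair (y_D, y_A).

5.75, 9

Firm D's profit: π = y_D(120 − 4(y_D + y_A)) − 38y_D.
∂π/∂y_D = 82 − 8y_D − 4y_A = 0, so y_D = 10.25 − 0.5y_A.
By the same steps for A: y_A = 11.875 − 0.5y_D.
Substituting the second reaction function into the first: y_D = 10.25 − 0.5(11.875 − 0.5y_D), which gives 0.75y_D = 4.3125 ⇒ y_D = 5.75.
Then y_A = 11.875 − 0.5·5.75 = 9.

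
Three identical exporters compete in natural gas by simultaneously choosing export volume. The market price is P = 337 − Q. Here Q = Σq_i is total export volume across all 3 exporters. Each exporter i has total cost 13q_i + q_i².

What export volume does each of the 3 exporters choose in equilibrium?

54

A representative exporter's profit is π_i = q_i(337 − Q) − 13q_i − q_i², with Q = q_i + Σ_{j≠i} q_j.
First-order condition: 324 − 4q_i − Σ_{j≠i} q_j = 0.
In a symmetric equilibrium every exporter chooses the same q, so Σ_{j≠i} q_j = 2q. The condition becomes 324 − 6q = 0, giving q = 324/6 = 54.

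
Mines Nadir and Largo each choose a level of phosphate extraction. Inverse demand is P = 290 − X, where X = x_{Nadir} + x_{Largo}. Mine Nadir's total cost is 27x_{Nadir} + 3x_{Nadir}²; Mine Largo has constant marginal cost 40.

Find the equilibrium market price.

Mine Nadir's profit: π = x_{Nadir}(290 − (x_{Nadir} + x_{Largo})) − 27x_{Nadir} − 3x_{Nadir}².
∂π/∂x_{Nadir} = 263 − 8x_{Nadir} − x_{Largo} = 0, so x_{Nadir} = 32.875 − 0.125x_{Largo}.
For Largo: ∂π/∂x_{Largo} = 250 − 2x_{Largo} − x_{Nadir} = 0 ⇒ x_{Largo} = 125 − 0.5x_{Nadir}.
Solving the two reaction functions simultaneously: (1 − (−0.125)(−0.5))x_{Nadir} = 32.875 − 0.125·125, so 0.9375x_{Nadir} = 17.25 and x_{Nadir} = 18.4.
Then x_{Largo} = 125 − 0.5·18.4 = 115.8.
Equilibrium price: P = 290 − 134.2 = 155.8.

155.8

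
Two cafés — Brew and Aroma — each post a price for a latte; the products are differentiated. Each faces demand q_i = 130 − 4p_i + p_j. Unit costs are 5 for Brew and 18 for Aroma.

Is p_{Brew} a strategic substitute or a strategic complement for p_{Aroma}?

strategic complements

Brew's profit: π = (p_{Brew} − 5)(130 − 4p_{Brew} + p_{Aroma}).
∂π/∂p_{Brew} = 150 − 8p_{Brew} + p_{Aroma} = 0 ⇒ p_{Brew} = 18.75 + 0.125p_{Aroma}.
The best-response slope dp_{Brew}/dp_{Aroma} = 0.125 > 0: the reaction function is upward-sloping, so the choices are strategic complements.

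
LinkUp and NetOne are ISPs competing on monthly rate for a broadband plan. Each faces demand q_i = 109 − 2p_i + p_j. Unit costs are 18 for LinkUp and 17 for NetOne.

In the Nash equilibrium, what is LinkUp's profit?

LinkUp's profit: π = (p_{LinkUp} − 18)(109 − 2p_{LinkUp} + p_{NetOne}).
∂π/∂p_{LinkUp} = 145 − 4p_{LinkUp} + p_{NetOne} = 0 ⇒ p_{LinkUp} = 36.25 + 0.25p_{NetOne}.
Similarly p_{NetOne} = 35.75 + 0.25p_{LinkUp}.
Solving the two reaction functions simultaneously: (1 − (0.25)(0.25))p_{LinkUp} = 36.25 + 0.25·35.75, so 0.9375p_{LinkUp} = 45.1875 and p_{LinkUp} = 48.2.
Then p_{NetOne} = 35.75 + 0.25·48.2 = 47.8.
q_{LinkUp} = 109 − 2·48.2 + 47.8 = 60.4.
Profit = (48.2 − 18)·60.4 = 1824.08.

1824.08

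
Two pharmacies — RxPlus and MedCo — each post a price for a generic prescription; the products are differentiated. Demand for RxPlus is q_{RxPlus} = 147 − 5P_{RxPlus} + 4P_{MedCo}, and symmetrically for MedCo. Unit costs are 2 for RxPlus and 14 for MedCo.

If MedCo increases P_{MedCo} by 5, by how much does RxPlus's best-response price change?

2

RxPlus's profit: π = (P_{RxPlus} − 2)(147 − 5P_{RxPlus} + 4P_{MedCo}).
∂π/∂P_{RxPlus} = 157 − 10P_{RxPlus} + 4P_{MedCo} = 0 ⇒ P_{RxPlus} = 15.7 + 0.4P_{MedCo}.
The reaction-function slope is 0.4, so a 5-unit rise in P_{MedCo} moves P_{RxPlus} by 0.4 × 5 = 2. RxPlus's best response rises — the actions are strategic complements.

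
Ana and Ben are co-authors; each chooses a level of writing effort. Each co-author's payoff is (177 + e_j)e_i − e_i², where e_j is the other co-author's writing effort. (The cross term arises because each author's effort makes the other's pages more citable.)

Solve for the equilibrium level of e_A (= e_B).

177

Ana's payoff is (177 + e_B)e_A − e_A².
∂π/∂e_A = 177 + e_B − 2e_A = 0, so e_A = 88.5 + 0.5e_B.
The game is symmetric, so in equilibrium e_B = e_A: the reaction function gives 0.5e_A = 88.5, hence e_A = 177.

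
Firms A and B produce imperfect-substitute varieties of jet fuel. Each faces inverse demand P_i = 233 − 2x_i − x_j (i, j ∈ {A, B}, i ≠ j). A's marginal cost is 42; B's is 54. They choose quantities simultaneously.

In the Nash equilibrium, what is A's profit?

Firm A's profit: π = x_A(233 − 2x_A − x_B) − 42x_A.
∂π/∂x_A = 191 − 4x_A − x_B = 0 ⇒ x_A = 47.75 − 0.25x_B.
Similarly x_B = 44.75 − 0.25x_A.
Plugging x_B into A's best response: x_A = 47.75 − 0.25(44.75 − 0.25x_A) ⇒ 0.9375x_A = 36.5625, so x_A = 39.
Then x_B = 44.75 − 0.25·39 = 35.
P_A = 233 − 2·39 − 35 = 120.
Profit = (120 − 42)·39 = 3042.

3042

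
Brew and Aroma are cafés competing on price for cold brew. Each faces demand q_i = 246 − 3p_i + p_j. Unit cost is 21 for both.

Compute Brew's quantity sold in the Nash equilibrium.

Brew's profit: π = (p_{Brew} − 21)(246 − 3p_{Brew} + p_{Aroma}).
∂π/∂p_{Brew} = 309 − 6p_{Brew} + p_{Aroma} = 0 ⇒ p_{Brew} = 51.5 + (1/6)p_{Aroma}.
The game is symmetric, so in equilibrium p_{Aroma} = p_{Brew}: the reaction function gives (5/6)p_{Brew} = 51.5, hence p_{Brew} = 61.8.
q_{Brew} = 246 − 3·61.8 + 61.8 = 122.4.

122.4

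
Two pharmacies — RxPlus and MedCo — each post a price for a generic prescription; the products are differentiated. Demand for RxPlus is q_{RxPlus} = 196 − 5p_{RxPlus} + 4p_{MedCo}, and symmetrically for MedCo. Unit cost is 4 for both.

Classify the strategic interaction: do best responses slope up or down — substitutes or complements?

strategic complements

RxPlus's profit: π = (p_{RxPlus} − 4)(196 − 5p_{RxPlus} + 4p_{MedCo}).
∂π/∂p_{RxPlus} = 216 − 10p_{RxPlus} + 4p_{MedCo} = 0 ⇒ p_{RxPlus} = 21.6 + 0.4p_{MedCo}.
The best-response slope dp_{RxPlus}/dp_{MedCo} = 0.4 > 0: the reaction function is upward-sloping, so the choices are strategic complements.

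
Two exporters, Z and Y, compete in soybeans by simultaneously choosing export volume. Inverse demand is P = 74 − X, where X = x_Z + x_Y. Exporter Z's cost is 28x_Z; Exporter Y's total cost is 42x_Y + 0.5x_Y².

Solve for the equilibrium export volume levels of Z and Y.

21.2, 3.6

Exporter Z's profit: π = x_Z(74 − (x_Z + x_Y)) − 28x_Z.
∂π/∂x_Z = 46 − 2x_Z − x_Y = 0, so x_Z = 23 − 0.5x_Y.
For Y: ∂π/∂x_Y = 32 − 3x_Y − x_Z = 0 ⇒ x_Y = 32/3 − (1/3)x_Z.
Solving the two reaction functions simultaneously: (1 − (−0.5)(−1/3))x_Z = 23 − 0.5·(32/3), so (5/6)x_Z = 53/3 and x_Z = 21.2.
Then x_Y = 32/3 − (1/3)·21.2 = 3.6.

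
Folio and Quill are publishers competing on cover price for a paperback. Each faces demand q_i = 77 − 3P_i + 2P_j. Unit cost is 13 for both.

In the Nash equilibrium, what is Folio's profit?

Folio's profit: π = (P_{Folio} − 13)(77 − 3P_{Folio} + 2P_{Quill}).
∂π/∂P_{Folio} = 116 − 6P_{Folio} + 2P_{Quill} = 0 ⇒ P_{Folio} = 58/3 + (1/3)P_{Quill}.
Setting P_{Folio} = P_{Quill} in the reaction function: P_{Folio} = 58/3 + (1/3)P_{Folio}, so P_{Folio} = (58/3) / (2/3) = 29.
q_{Folio} = 77 − 3·29 + 2·29 = 48.
Profit = (29 − 13)·48 = 768.

768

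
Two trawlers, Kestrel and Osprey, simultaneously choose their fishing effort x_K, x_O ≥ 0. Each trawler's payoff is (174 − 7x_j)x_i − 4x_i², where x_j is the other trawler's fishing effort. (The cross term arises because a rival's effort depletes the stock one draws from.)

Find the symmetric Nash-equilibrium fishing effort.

11.6

Kestrel's payoff is (174 − 7x_O)x_K − 4x_K².
∂π/∂x_K = 174 − 7x_O − 8x_K = 0, so x_K = 21.75 − 0.875x_O.
The game is symmetric, so in equilibrium x_O = x_K: the reaction function gives 1.875x_K = 21.75, hence x_K = 11.6.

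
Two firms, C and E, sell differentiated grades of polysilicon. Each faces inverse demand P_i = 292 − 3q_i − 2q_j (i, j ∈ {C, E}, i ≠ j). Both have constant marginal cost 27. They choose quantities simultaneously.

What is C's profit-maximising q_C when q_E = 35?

32.5

Firm C's profit: π = q_C(292 − 3q_C − 2q_E) − 27q_C.
∂π/∂q_C = 265 − 6q_C − 2q_E = 0 ⇒ q_C = 265/6 − (1/3)q_E.
At q_E = 35: q_C = 265/6 − (1/3)·35 = 32.5.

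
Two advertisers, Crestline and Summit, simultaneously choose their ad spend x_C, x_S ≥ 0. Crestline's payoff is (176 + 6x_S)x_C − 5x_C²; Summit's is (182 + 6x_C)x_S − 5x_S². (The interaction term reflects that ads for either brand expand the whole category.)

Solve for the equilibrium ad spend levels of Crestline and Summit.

Expanding Crestline's payoff: 176x_C + 6x_Sx_C − 5x_C².
∂π/∂x_C = 176 + 6x_S − 10x_C = 0, so x_C = 17.6 + 0.6x_S.
Likewise for Summit: x_S = 18.2 + 0.6x_C.
Plugging x_S into Crestline's best response: x_C = 17.6 + 0.6(18.2 + 0.6x_C) ⇒ 0.64x_C = 28.52, so x_C = 44.5625.
Then x_S = 18.2 + 0.6·44.5625 = 44.9375.

44.5625, 44.9375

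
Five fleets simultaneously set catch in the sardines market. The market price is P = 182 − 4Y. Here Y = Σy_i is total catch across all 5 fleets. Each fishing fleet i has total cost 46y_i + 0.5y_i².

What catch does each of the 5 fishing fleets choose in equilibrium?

A representative fishing fleet's profit is π_i = y_i(182 − 4Y) − 46y_i − 0.5y_i², with Y = y_i + Σ_{j≠i} y_j.
First-order condition: 136 − 9y_i − 4Σ_{j≠i} y_j = 0.
With identical fishing fleets, set every y_j = y: then 136 − 9y − 16y = 0, i.e. y = 136/25 = 5.44.

5.44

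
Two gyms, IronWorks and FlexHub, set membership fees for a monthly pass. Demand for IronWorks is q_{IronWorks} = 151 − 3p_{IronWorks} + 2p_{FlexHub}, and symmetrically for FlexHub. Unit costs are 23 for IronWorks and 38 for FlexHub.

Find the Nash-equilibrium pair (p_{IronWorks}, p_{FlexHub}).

57.8125, 63.4375

IronWorks's profit: π = (p_{IronWorks} − 23)(151 − 3p_{IronWorks} + 2p_{FlexHub}).
∂π/∂p_{IronWorks} = 220 − 6p_{IronWorks} + 2p_{FlexHub} = 0 ⇒ p_{IronWorks} = 110/3 + (1/3)p_{FlexHub}.
Similarly p_{FlexHub} = 265/6 + (1/3)p_{IronWorks}.
Substituting the second reaction function into the first: p_{IronWorks} = 110/3 + (1/3)(265/6 + (1/3)p_{IronWorks}), which gives (8/9)p_{IronWorks} = 925/18 ⇒ p_{IronWorks} = 57.8125.
Then p_{FlexHub} = 265/6 + (1/3)·57.8125 = 63.4375.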